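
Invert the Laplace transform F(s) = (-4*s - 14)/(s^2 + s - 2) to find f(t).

Factor the denominator: s^2 + s - 2 = (s - 1)*(s + 2).
Partial fraction decomposition gives [2/(s + 2)] + [-6/(s - 1)].
Invert each term: 2/(s + 2) ↔ 2e^(-2t); -6/(s - 1) ↔ -6e^(t).

f(t) = -6*exp(t) + 2*exp(-2*t)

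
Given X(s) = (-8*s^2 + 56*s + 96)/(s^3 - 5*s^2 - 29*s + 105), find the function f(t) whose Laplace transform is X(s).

f(t) = 2*exp(7*t) - 6*exp(3*t) - 4*exp(-5*t)

Factor the denominator: s^3 - 5*s^2 - 29*s + 105 = (s - 7)*(s - 3)*(s + 5).
Partial fraction decomposition gives [-6/(s - 3)] + [2/(s - 7)] + [-4/(s + 5)].
Invert each term: -6/(s - 3) ↔ -6e^(3t); 2/(s - 7) ↔ 2e^(7t); -4/(s + 5) ↔ -4e^(-5t).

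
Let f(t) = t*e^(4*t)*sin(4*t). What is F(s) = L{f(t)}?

L{sin(4t)} = 4/(s^2 + 16).
Multiplying by e^(4t) shifts s → s - 4, so L{e^(4*t)*sin(4*t)} = 4/((s - 4)^2 + 16).
Then apply L{t·g(t)} = -d/ds[G(s)] with G(s) = 4/((s - 4)^2 + 16):
differentiating 1 time and applying the sign gives 8*(s - 4)/(s^2 - 8*s + 32)^2.

F(s) = 8*(s - 4)/(s^2 - 8*s + 32)^2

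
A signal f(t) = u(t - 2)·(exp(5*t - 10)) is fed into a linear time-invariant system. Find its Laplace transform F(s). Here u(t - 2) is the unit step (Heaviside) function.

F(s) = exp(-2*s)/(s - 5)

By the second shifting theorem, L{u(t - c)·g(t - c)} = e^(-cs)·G(s) with c = 2 and G(s) = L{g(t)}.
L{e^(5t)} = 1/(s - 5).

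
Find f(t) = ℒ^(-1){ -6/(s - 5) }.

f(t) = -6*exp(5*t)

Since L{e^(5t)} = 1/(s - 5), the inverse is exp(5*t), scaled by -6.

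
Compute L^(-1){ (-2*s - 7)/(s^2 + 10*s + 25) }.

Factor the denominator: s^2 + 10*s + 25 = (s + 5)^2.
Partial fraction decomposition gives [-2/(s + 5)] + [3/(s + 5)^2].
Invert each term: -2/(s + 5) ↔ -2e^(-5t); 3/(s + 5)^2 ↔ 3t·e^(-5t).

3*t*exp(-5*t) - 2*exp(-5*t)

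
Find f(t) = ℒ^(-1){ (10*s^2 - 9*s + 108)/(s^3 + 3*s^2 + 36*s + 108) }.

f(t) = -4*sin(6*t) + 5*cos(6*t) + 5*exp(-3*t)

Factor the denominator: s^3 + 3*s^2 + 36*s + 108 = (s + 3)*(s^2 + 36).
Partial fraction decomposition gives [5/(s + 3)] + [5*s/(s^2 + 36)] + [-24/(s^2 + 36)].
Invert each term: 5/(s + 3) ↔ 5e^(-3t); 5·s/(s^2 + 36) ↔ 5cos(6t); -4·6/(s^2 + 36) ↔ -4sin(6t).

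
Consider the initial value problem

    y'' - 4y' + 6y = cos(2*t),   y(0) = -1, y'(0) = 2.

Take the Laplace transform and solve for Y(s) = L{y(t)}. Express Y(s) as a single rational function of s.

Apply the Laplace transform to the equation.
The derivative rules (L{y''} = s^2 Y - s·y(0) - y'(0) and L{y'} = sY - y(0), with y(0) = -1, y'(0) = 2) turn the left side into (s^2 - 4*s + 6)Y - (-s + 6).
The right side is L{cos(2*t)} = s/(s^2 + 4).
So (s^2 - 4*s + 6)Y = s/(s^2 + 4) + (-s + 6).
Isolate Y and clear denominators.

Y(s) = (-s^3 + 6*s^2 - 3*s + 24)/(s^4 - 4*s^3 + 10*s^2 - 16*s + 24)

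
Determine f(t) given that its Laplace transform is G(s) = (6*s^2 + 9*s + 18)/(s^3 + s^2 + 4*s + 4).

f(t) = 3*sin(2*t) + 3*cos(2*t) + 3*exp(-t)

Factor the denominator: s^3 + s^2 + 4*s + 4 = (s + 1)*(s^2 + 4).
Partial fraction decomposition gives [3/(s + 1)] + [3*s/(s^2 + 4)] + [6/(s^2 + 4)].
Invert each term: 3/(s + 1) ↔ 3e^(-t); 3·s/(s^2 + 4) ↔ 3cos(2t); 3·2/(s^2 + 4) ↔ 3sin(2t).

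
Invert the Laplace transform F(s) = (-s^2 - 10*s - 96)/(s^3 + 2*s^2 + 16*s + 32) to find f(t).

f(t) = -4*sin(4*t) + 3*cos(4*t) - 4*exp(-2*t)

Factor the denominator: s^3 + 2*s^2 + 16*s + 32 = (s + 2)*(s^2 + 16).
Partial fraction decomposition gives [-4/(s + 2)] + [3*s/(s^2 + 16)] + [-16/(s^2 + 16)].
Invert each term: -4/(s + 2) ↔ -4e^(-2t); 3·s/(s^2 + 16) ↔ 3cos(4t); -4·4/(s^2 + 16) ↔ -4sin(4t).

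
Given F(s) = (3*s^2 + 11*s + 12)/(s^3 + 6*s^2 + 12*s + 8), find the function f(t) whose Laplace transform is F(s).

f(t) = t^2*exp(-2*t) - t*exp(-2*t) + 3*exp(-2*t)

Factor the denominator: s^3 + 6*s^2 + 12*s + 8 = (s + 2)^3.
Partial fraction decomposition gives [3/(s + 2)] + [-1/(s + 2)^2] + [2/(s + 2)^3].
Invert each term: 3/(s + 2) ↔ 3e^(-2t); -1/(s + 2)^2 ↔ -t·e^(-2t); 2/(s + 2)^3 ↔ (1)t^2·e^(-2t).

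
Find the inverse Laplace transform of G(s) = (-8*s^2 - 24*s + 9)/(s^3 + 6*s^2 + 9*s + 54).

Factor the denominator: s^3 + 6*s^2 + 9*s + 54 = (s + 6)*(s^2 + 9).
Partial fraction decomposition gives [-3/(s + 6)] + [-5*s/(s^2 + 9)] + [6/(s^2 + 9)].
Invert each term: -3/(s + 6) ↔ -3e^(-6t); -5·s/(s^2 + 9) ↔ -5cos(3t); 2·3/(s^2 + 9) ↔ 2sin(3t).

2*sin(3*t) - 5*cos(3*t) - 3*exp(-6*t)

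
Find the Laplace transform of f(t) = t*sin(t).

L{sin(t)} = 1/(s^2 + 1).
Then apply L{t·g(t)} = -d/ds[G(s)] with G(s) = 1/(s^2 + 1):
differentiating 1 time and applying the sign gives 2*s/(s^2 + 1)^2.

2*s/(s^2 + 1)^2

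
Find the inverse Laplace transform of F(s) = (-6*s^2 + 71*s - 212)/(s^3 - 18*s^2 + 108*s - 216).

Factor the denominator: s^3 - 18*s^2 + 108*s - 216 = (s - 6)^3.
Partial fraction decomposition gives [-6/(s - 6)] + [-1/(s - 6)^2] + [-2/(s - 6)^3].
Invert each term: -6/(s - 6) ↔ -6e^(6t); -1/(s - 6)^2 ↔ -t·e^(6t); -2/(s - 6)^3 ↔ (-1)t^2·e^(6t).

-t^2*exp(6*t) - t*exp(6*t) - 6*exp(6*t)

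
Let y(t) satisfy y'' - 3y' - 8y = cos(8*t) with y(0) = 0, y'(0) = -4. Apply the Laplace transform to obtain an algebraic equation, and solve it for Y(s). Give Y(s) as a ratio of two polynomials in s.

Take the Laplace transform of both sides.
The derivative rules (L{y''} = s^2 Y - s·y(0) - y'(0) and L{y'} = sY - y(0), with y(0) = 0, y'(0) = -4) turn the left side into (s^2 - 3*s - 8)Y - (-4).
The right side is L{cos(8*t)} = s/(s^2 + 64).
So (s^2 - 3*s - 8)Y = s/(s^2 + 64) + (-4).
Isolate Y and clear denominators.

Y(s) = (-4*s^2 + s - 256)/(s^4 - 3*s^3 + 56*s^2 - 192*s - 512)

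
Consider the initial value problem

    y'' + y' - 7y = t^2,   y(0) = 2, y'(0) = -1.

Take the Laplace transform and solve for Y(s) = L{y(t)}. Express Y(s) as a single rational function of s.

Laplace-transform each side.
With L{y''} = s^2 Y - s·y(0) - y'(0) and L{y'} = sY - y(0), with y(0) = 2, y'(0) = -1: the LHS transforms to (s^2 + s - 7)Y - (2*s + 1).
The right side is L{t^2} = 2/s^3.
So (s^2 + s - 7)Y = 2/s^3 + (2*s + 1).
Isolate Y and clear denominators.

Y(s) = (2*s^4 + s^3 + 2)/(s^5 + s^4 - 7*s^3)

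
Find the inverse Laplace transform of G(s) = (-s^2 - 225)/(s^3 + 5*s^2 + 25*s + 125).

Factor the denominator: s^3 + 5*s^2 + 25*s + 125 = (s + 5)*(s^2 + 25).
Partial fraction decomposition gives [-5/(s + 5)] + [4*s/(s^2 + 25)] + [-20/(s^2 + 25)].
Invert each term: -5/(s + 5) ↔ -5e^(-5t); 4·s/(s^2 + 25) ↔ 4cos(5t); -4·5/(s^2 + 25) ↔ -4sin(5t).

-4*sin(5*t) + 4*cos(5*t) - 5*exp(-5*t)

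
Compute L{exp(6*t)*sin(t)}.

1/((s - 6)^2 + 1)

L{sin(t)} = 1/(s^2 + 1).
By the first shifting theorem, multiplying by e^(6t) replaces s with s - 6.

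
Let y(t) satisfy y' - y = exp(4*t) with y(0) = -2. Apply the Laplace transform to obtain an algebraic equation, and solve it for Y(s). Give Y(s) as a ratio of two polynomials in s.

Take the Laplace transform of both sides.
Using L{y'} = sY - y(0) = sY - (-2), the left side becomes (s - 1)Y - (-2).
The right side is L{exp(4*t)} = 1/(s - 4).
So (s - 1)Y = 1/(s - 4) + (-2).
Solve for Y(s) and write it as one ratio of polynomials.

Y(s) = (-2*s + 9)/(s^2 - 5*s + 4)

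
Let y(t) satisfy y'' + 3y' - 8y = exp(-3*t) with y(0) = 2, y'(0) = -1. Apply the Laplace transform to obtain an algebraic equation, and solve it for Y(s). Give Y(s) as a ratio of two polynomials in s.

Y(s) = (2*s^2 + 11*s + 16)/(s^3 + 6*s^2 + s - 24)

Transform both sides with L{·}.
With L{y''} = s^2 Y - s·y(0) - y'(0) and L{y'} = sY - y(0), with y(0) = 2, y'(0) = -1: the LHS transforms to (s^2 + 3*s - 8)Y - (2*s + 5).
The right side is L{exp(-3*t)} = 1/(s + 3).
So (s^2 + 3*s - 8)Y = 1/(s + 3) + (2*s + 5).
Isolate Y and clear denominators.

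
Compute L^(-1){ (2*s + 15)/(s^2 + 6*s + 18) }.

Complete the square in the denominator: s^2 + 6*s + 18 = (s + 3)^2 + 3^2.
Split the numerator to match: 2*s + 15 = 2·(s + 3) + 3·3.
Invert each term: 2·(s + 3)/((s + 3)^2 + 9) ↔ 2e^(-3t)cos(3t); 3·3/((s + 3)^2 + 9) ↔ 3e^(-3t)sin(3t).

3*exp(-3*t)*sin(3*t) + 2*exp(-3*t)*cos(3*t)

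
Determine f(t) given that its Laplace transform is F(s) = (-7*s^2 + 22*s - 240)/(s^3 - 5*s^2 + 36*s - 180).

f(t) = -5*exp(5*t) + 2*sin(6*t) - 2*cos(6*t)

Factor the denominator: s^3 - 5*s^2 + 36*s - 180 = (s - 5)*(s^2 + 36).
Partial fraction decomposition gives [-5/(s - 5)] + [-2*s/(s^2 + 36)] + [12/(s^2 + 36)].
Invert each term: -5/(s - 5) ↔ -5e^(5t); -2·s/(s^2 + 36) ↔ -2cos(6t); 2·6/(s^2 + 36) ↔ 2sin(6t).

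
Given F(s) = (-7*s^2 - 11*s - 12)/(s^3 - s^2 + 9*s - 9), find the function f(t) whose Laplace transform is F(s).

Factor the denominator: s^3 - s^2 + 9*s - 9 = (s - 1)*(s^2 + 9).
Partial fraction decomposition gives [-3/(s - 1)] + [-4*s/(s^2 + 9)] + [-15/(s^2 + 9)].
Invert each term: -3/(s - 1) ↔ -3e^(t); -4·s/(s^2 + 9) ↔ -4cos(3t); -5·3/(s^2 + 9) ↔ -5sin(3t).

f(t) = -3*exp(t) - 5*sin(3*t) - 4*cos(3*t)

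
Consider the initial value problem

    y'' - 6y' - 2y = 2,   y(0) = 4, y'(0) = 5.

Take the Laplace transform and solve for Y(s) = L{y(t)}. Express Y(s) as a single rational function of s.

Y(s) = (4*s^2 - 19*s + 2)/(s^3 - 6*s^2 - 2*s)

Take the Laplace transform of both sides.
Using L{y''} = s^2 Y - s·y(0) - y'(0) and L{y'} = sY - y(0), with y(0) = 4, y'(0) = 5, the left side becomes (s^2 - 6*s - 2)Y - (4*s - 19).
The right side is L{2} = 2/s.
So (s^2 - 6*s - 2)Y = 2/s + (4*s - 19).
Solve for Y(s) and write it as one ratio of polynomials.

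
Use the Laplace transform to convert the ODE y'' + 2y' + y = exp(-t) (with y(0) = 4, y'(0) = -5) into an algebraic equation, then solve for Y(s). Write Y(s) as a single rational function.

Y(s) = (4*s^2 + 7*s + 4)/(s^3 + 3*s^2 + 3*s + 1)

Take the Laplace transform of both sides.
With L{y''} = s^2 Y - s·y(0) - y'(0) and L{y'} = sY - y(0), with y(0) = 4, y'(0) = -5: the LHS transforms to (s^2 + 2*s + 1)Y - (4*s + 3).
The right side is L{exp(-t)} = 1/(s + 1).
So (s^2 + 2*s + 1)Y = 1/(s + 1) + (4*s + 3).
Isolate Y and clear denominators.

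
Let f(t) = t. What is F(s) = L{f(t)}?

F(s) = s^(-2)

L{t} = 1!/s^2 = 1/s^2.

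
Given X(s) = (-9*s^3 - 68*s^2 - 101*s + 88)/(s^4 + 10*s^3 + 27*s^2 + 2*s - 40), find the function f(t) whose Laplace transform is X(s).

Factor the denominator: s^4 + 10*s^3 + 27*s^2 + 2*s - 40 = (s - 1)*(s + 2)*(s + 4)*(s + 5).
Partial fraction decomposition gives [-2/(s + 4)] + [-5/(s + 2)] + [-1/(s + 5)] + [-1/(s - 1)].
Invert each term: -2/(s + 4) ↔ -2e^(-4t); -5/(s + 2) ↔ -5e^(-2t); -1/(s + 5) ↔ -e^(-5t); -1/(s - 1) ↔ -e^(t).

f(t) = -exp(t) - 5*exp(-2*t) - 2*exp(-4*t) - exp(-5*t)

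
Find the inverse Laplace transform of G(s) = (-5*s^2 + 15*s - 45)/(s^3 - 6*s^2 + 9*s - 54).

Factor the denominator: s^3 - 6*s^2 + 9*s - 54 = (s - 6)*(s^2 + 9).
Partial fraction decomposition gives [-3/(s - 6)] + [-2*s/(s^2 + 9)] + [3/(s^2 + 9)].
Invert each term: -3/(s - 6) ↔ -3e^(6t); -2·s/(s^2 + 9) ↔ -2cos(3t); 1·3/(s^2 + 9) ↔ sin(3t).

-3*exp(6*t) + sin(3*t) - 2*cos(3*t)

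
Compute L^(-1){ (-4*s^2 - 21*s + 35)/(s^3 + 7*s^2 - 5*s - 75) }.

Factor the denominator: s^3 + 7*s^2 - 5*s - 75 = (s - 3)*(s + 5)^2.
Partial fraction decomposition gives [-3/(s + 5)] + [-5/(s + 5)^2] + [-1/(s - 3)].
Invert each term: -3/(s + 5) ↔ -3e^(-5t); -5/(s + 5)^2 ↔ -5t·e^(-5t); -1/(s - 3) ↔ -e^(3t).

-5*t*exp(-5*t) - exp(3*t) - 3*exp(-5*t)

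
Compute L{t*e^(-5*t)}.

L{e^(-5t)} = 1/(s + 5).
Then apply L{t·g(t)} = -d/ds[G(s)] with G(s) = 1/(s + 5):
differentiating 1 time and applying the sign gives (s + 5)^(-2).

(s + 5)^(-2)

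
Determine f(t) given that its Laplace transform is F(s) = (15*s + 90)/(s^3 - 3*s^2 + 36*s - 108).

Factor the denominator: s^3 - 3*s^2 + 36*s - 108 = (s - 3)*(s^2 + 36).
Partial fraction decomposition gives [3/(s - 3)] + [-3*s/(s^2 + 36)] + [6/(s^2 + 36)].
Invert each term: 3/(s - 3) ↔ 3e^(3t); -3·s/(s^2 + 36) ↔ -3cos(6t); 1·6/(s^2 + 36) ↔ sin(6t).

f(t) = 3*exp(3*t) + sin(6*t) - 3*cos(6*t)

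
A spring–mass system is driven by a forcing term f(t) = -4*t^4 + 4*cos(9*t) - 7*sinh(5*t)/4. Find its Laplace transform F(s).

F(s) = 4*s/(s^2 + 81) - 35/(4*(s^2 - 25)) - 96/s^5

By linearity of the Laplace transform, transform each term separately.
(-4)·[L{t^4} = 4!/s^5 = 24/s^5]; (4)·[L{cos(9t)} = s/(s^2 + 81)]; (-7/4)·[L{sinh(5t)} = 5/(s^2 - 25)].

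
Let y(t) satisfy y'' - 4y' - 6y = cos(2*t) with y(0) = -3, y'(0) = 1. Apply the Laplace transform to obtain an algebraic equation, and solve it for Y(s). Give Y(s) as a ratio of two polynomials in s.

Y(s) = (-3*s^3 + 13*s^2 - 11*s + 52)/(s^4 - 4*s^3 - 2*s^2 - 16*s - 24)

Laplace-transform each side.
The derivative rules (L{y''} = s^2 Y - s·y(0) - y'(0) and L{y'} = sY - y(0), with y(0) = -3, y'(0) = 1) turn the left side into (s^2 - 4*s - 6)Y - (-3*s + 13).
The right side is L{cos(2*t)} = s/(s^2 + 4).
So (s^2 - 4*s - 6)Y = s/(s^2 + 4) + (-3*s + 13).
Isolate Y and clear denominators.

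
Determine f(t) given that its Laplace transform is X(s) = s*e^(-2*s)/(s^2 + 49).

The factor e^(-2s) signals a time shift by c = 2 (second shifting theorem).
L{cos(7t)} = s/(s^2 + 49), so L^-1{s/(s^2 + 49)} = cos(7*t).
Hence the inverse is u(t - 2) times that function evaluated at t - 2.

f(t) = Heaviside(t - 2)*(cos(7*t - 14))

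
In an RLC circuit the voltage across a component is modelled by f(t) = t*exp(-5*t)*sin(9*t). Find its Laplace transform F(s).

F(s) = 18*(s + 5)/(s^2 + 10*s + 106)^2

L{sin(9t)} = 9/(s^2 + 81).
Multiplying by e^(-5t) shifts s → s + 5, so L{exp(-5*t)*sin(9*t)} = 9/((s + 5)^2 + 81).
Then apply L{t·g(t)} = -d/ds[G(s)] with G(s) = 9/((s + 5)^2 + 81):
differentiating 1 time and applying the sign gives 18*(s + 5)/(s^2 + 10*s + 106)^2.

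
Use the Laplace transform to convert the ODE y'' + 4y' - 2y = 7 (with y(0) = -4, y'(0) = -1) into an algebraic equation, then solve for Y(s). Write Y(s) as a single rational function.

Laplace-transform each side.
The derivative rules (L{y''} = s^2 Y - s·y(0) - y'(0) and L{y'} = sY - y(0), with y(0) = -4, y'(0) = -1) turn the left side into (s^2 + 4*s - 2)Y - (-4*s - 17).
The right side is L{7} = 7/s.
So (s^2 + 4*s - 2)Y = 7/s + (-4*s - 17).
Solve for Y(s) and write it as one ratio of polynomials.

Y(s) = (-4*s^2 - 17*s + 7)/(s^3 + 4*s^2 - 2*s)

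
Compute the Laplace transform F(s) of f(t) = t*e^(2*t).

L{t} = 1!/s^2 = 1/s^2.
By the first shifting theorem, multiplying by e^(2t) replaces s with s - 2.

F(s) = (s - 2)^(-2)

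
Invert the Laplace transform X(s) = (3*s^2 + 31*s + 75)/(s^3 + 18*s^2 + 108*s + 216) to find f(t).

f(t) = -3*t^2*exp(-6*t)/2 - 5*t*exp(-6*t) + 3*exp(-6*t)

Factor the denominator: s^3 + 18*s^2 + 108*s + 216 = (s + 6)^3.
Partial fraction decomposition gives [3/(s + 6)] + [-5/(s + 6)^2] + [-3/(s + 6)^3].
Invert each term: 3/(s + 6) ↔ 3e^(-6t); -5/(s + 6)^2 ↔ -5t·e^(-6t); -3/(s + 6)^3 ↔ (-3/2)t^2·e^(-6t).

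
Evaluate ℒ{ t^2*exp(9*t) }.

2/(s - 9)^3

L{e^(9t)} = 1/(s - 9).
Then apply L{t^2·g(t)} = (-1)^2 d^2/ds^2[H(s)] with H(s) = 1/(s - 9):
differentiating 2 times and applying the sign gives 2/(s - 9)^3.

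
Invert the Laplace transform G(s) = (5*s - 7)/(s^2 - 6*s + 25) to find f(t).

f(t) = 2*exp(3*t)*sin(4*t) + 5*exp(3*t)*cos(4*t)

Complete the square in the denominator: s^2 - 6*s + 25 = (s - 3)^2 + 4^2.
Split the numerator to match: 5*s - 7 = 5·(s - 3) + 2·4.
Invert each term: 5·(s - 3)/((s - 3)^2 + 16) ↔ 5e^(3t)cos(4t); 2·4/((s - 3)^2 + 16) ↔ 2e^(3t)sin(4t).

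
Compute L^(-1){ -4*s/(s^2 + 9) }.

Since L{cos(3t)} = s/(s^2 + 9), the inverse is cos(3*t), scaled by -4.

-4*cos(3*t)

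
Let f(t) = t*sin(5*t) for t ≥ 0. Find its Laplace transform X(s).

X(s) = 10*s/(s^2 + 25)^2

L{sin(5t)} = 5/(s^2 + 25).
Then apply L{t·g(t)} = -d/ds[G(s)] with G(s) = 5/(s^2 + 25):
differentiating 1 time and applying the sign gives 10*s/(s^2 + 25)^2.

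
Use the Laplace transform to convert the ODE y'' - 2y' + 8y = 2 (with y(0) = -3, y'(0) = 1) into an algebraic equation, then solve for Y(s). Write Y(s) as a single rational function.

Y(s) = (-3*s^2 + 7*s + 2)/(s^3 - 2*s^2 + 8*s)

Take the Laplace transform of both sides.
Using L{y''} = s^2 Y - s·y(0) - y'(0) and L{y'} = sY - y(0), with y(0) = -3, y'(0) = 1, the left side becomes (s^2 - 2*s + 8)Y - (-3*s + 7).
The right side is L{2} = 2/s.
So (s^2 - 2*s + 8)Y = 2/s + (-3*s + 7).
Divide through and combine into a single rational function.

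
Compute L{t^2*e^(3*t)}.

2/(s - 3)^3

L{e^(3t)} = 1/(s - 3).
Then apply L{t^2·g(t)} = (-1)^2 d^2/ds^2[H(s)] with H(s) = 1/(s - 3):
differentiating 2 times and applying the sign gives 2/(s - 3)^3.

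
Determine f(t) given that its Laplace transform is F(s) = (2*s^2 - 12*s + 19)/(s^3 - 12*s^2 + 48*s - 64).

f(t) = 3*t^2*exp(4*t)/2 + 4*t*exp(4*t) + 2*exp(4*t)

Factor the denominator: s^3 - 12*s^2 + 48*s - 64 = (s - 4)^3.
Partial fraction decomposition gives [2/(s - 4)] + [4/(s - 4)^2] + [3/(s - 4)^3].
Invert each term: 2/(s - 4) ↔ 2e^(4t); 4/(s - 4)^2 ↔ 4t·e^(4t); 3/(s - 4)^3 ↔ (3/2)t^2·e^(4t).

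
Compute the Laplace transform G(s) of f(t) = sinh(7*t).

L{sinh(7t)} = 7/(s^2 - 49).

G(s) = 7/(s^2 - 49)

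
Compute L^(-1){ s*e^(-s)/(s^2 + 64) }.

The factor e^(-s) signals a time shift by c = 1 (second shifting theorem).
L{cos(8t)} = s/(s^2 + 64), so L^-1{s/(s^2 + 64)} = cos(8*t).
Hence the inverse is u(t - 1) times that function evaluated at t - 1.

Heaviside(t - 1)*(cos(8*t - 8))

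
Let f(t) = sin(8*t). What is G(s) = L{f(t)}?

L{sin(8t)} = 8/(s^2 + 64).

G(s) = 8/(s^2 + 64)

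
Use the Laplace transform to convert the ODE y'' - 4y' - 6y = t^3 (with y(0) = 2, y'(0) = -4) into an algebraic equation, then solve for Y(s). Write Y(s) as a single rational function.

Take the Laplace transform of both sides.
Using L{y''} = s^2 Y - s·y(0) - y'(0) and L{y'} = sY - y(0), with y(0) = 2, y'(0) = -4, the left side becomes (s^2 - 4*s - 6)Y - (2*s - 12).
The right side is L{t^3} = 6/s^4.
So (s^2 - 4*s - 6)Y = 6/s^4 + (2*s - 12).
Isolate Y and clear denominators.

Y(s) = (2*s^5 - 12*s^4 + 6)/(s^6 - 4*s^5 - 6*s^4)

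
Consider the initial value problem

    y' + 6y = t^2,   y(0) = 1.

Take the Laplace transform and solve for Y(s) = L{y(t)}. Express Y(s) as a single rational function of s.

Take the Laplace transform of both sides.
With L{y'} = sY - y(0) = sY - 1: the LHS transforms to (s + 6)Y - (1).
The right side is L{t^2} = 2/s^3.
So (s + 6)Y = 2/s^3 + (1).
Isolate Y and clear denominators.

Y(s) = (s^3 + 2)/(s^4 + 6*s^3)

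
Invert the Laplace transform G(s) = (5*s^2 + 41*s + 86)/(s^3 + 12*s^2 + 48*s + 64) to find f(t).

Factor the denominator: s^3 + 12*s^2 + 48*s + 64 = (s + 4)^3.
Partial fraction decomposition gives [5/(s + 4)] + [(s + 4)^(-2)] + [2/(s + 4)^3].
Invert each term: 5/(s + 4) ↔ 5e^(-4t); 1/(s + 4)^2 ↔ t·e^(-4t); 2/(s + 4)^3 ↔ (1)t^2·e^(-4t).

f(t) = t^2*exp(-4*t) + t*exp(-4*t) + 5*exp(-4*t)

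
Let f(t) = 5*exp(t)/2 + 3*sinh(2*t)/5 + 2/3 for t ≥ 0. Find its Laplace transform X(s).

X(s) = 6/(5*(s^2 - 4)) + 5/(2*(s - 1)) + 2/(3*s)

The transform is linear, so treat each term independently.
(3/5)·[L{sinh(2t)} = 2/(s^2 - 4)]; (5/2)·[L{e^(t)} = 1/(s - 1)]; L{2/3} = (2/3)/s.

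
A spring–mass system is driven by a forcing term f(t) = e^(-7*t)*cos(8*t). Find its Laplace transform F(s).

F(s) = (s + 7)/((s + 7)^2 + 64)

L{cos(8t)} = s/(s^2 + 64).
By the first shifting theorem, multiplying by e^(-7t) replaces s with s + 7.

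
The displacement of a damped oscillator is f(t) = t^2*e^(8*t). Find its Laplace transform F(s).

F(s) = 2/(s - 8)^3

L{e^(8t)} = 1/(s - 8).
Then apply L{t^2·g(t)} = (-1)^2 d^2/ds^2[G(s)] with G(s) = 1/(s - 8):
differentiating 2 times and applying the sign gives 2/(s - 8)^3.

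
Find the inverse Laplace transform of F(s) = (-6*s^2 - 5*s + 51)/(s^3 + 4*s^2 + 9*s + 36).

5*sin(3*t) - 5*cos(3*t) - exp(-4*t)

Factor the denominator: s^3 + 4*s^2 + 9*s + 36 = (s + 4)*(s^2 + 9).
Partial fraction decomposition gives [-1/(s + 4)] + [-5*s/(s^2 + 9)] + [15/(s^2 + 9)].
Invert each term: -1/(s + 4) ↔ -e^(-4t); -5·s/(s^2 + 9) ↔ -5cos(3t); 5·3/(s^2 + 9) ↔ 5sin(3t).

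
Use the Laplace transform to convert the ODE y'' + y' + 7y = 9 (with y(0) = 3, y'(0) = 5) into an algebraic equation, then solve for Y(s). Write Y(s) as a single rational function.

Y(s) = (3*s^2 + 8*s + 9)/(s^3 + s^2 + 7*s)

Take the Laplace transform of both sides.
Using L{y''} = s^2 Y - s·y(0) - y'(0) and L{y'} = sY - y(0), with y(0) = 3, y'(0) = 5, the left side becomes (s^2 + s + 7)Y - (3*s + 8).
The right side is L{9} = 9/s.
So (s^2 + s + 7)Y = 9/s + (3*s + 8).
Solve for Y(s) and write it as one ratio of polynomials.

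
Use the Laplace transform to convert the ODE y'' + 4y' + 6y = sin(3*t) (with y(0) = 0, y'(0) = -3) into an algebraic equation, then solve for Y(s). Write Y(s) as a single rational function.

Transform both sides with L{·}.
The derivative rules (L{y''} = s^2 Y - s·y(0) - y'(0) and L{y'} = sY - y(0), with y(0) = 0, y'(0) = -3) turn the left side into (s^2 + 4*s + 6)Y - (-3).
The right side is L{sin(3*t)} = 3/(s^2 + 9).
So (s^2 + 4*s + 6)Y = 3/(s^2 + 9) + (-3).
Solve for Y(s) and write it as one ratio of polynomials.

Y(s) = (-3*s^2 - 24)/(s^4 + 4*s^3 + 15*s^2 + 36*s + 54)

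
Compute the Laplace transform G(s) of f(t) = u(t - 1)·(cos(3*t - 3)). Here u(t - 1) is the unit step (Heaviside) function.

By the second shifting theorem, L{u(t - c)·g(t - c)} = e^(-cs)·H(s) with c = 1 and H(s) = L{g(t)}.
L{cos(3t)} = s/(s^2 + 9).

G(s) = s*exp(-s)/(s^2 + 9)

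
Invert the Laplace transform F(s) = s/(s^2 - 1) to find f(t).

f(t) = cosh(t)

Since L{cosh(t)} = s/(s^2 - 1), the inverse is cosh(t).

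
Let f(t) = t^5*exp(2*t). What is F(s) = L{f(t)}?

F(s) = 120/(s - 2)^6

L{t^5} = 5!/s^6 = 120/s^6.
By the first shifting theorem, multiplying by e^(2t) replaces s with s - 2.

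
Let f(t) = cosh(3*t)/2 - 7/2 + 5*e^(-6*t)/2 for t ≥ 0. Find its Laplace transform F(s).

F(s) = s/(2*(s^2 - 9)) + 5/(2*(s + 6)) - 7/(2*s)

By linearity of the Laplace transform, transform each term separately.
(1/2)·[L{cosh(3t)} = s/(s^2 - 9)]; L{-7/2} = (-7/2)/s; (5/2)·[L{e^(-6t)} = 1/(s + 6)].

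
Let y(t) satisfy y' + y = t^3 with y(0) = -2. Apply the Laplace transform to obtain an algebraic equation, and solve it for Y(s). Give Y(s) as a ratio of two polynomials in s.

Apply the Laplace transform to the equation.
Using L{y'} = sY - y(0) = sY - (-2), the left side becomes (s + 1)Y - (-2).
The right side is L{t^3} = 6/s^4.
So (s + 1)Y = 6/s^4 + (-2).
Divide through and combine into a single rational function.

Y(s) = (-2*s^4 + 6)/(s^5 + s^4)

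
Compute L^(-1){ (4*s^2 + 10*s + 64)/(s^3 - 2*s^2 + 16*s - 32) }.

5*exp(2*t) + 2*sin(4*t) - cos(4*t)

Factor the denominator: s^3 - 2*s^2 + 16*s - 32 = (s - 2)*(s^2 + 16).
Partial fraction decomposition gives [5/(s - 2)] + [-s/(s^2 + 16)] + [8/(s^2 + 16)].
Invert each term: 5/(s - 2) ↔ 5e^(2t); -1·s/(s^2 + 16) ↔ -cos(4t); 2·4/(s^2 + 16) ↔ 2sin(4t).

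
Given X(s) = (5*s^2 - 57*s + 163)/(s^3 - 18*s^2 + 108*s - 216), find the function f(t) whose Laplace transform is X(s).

f(t) = t^2*exp(6*t)/2 + 3*t*exp(6*t) + 5*exp(6*t)

Factor the denominator: s^3 - 18*s^2 + 108*s - 216 = (s - 6)^3.
Partial fraction decomposition gives [5/(s - 6)] + [3/(s - 6)^2] + [(s - 6)^(-3)].
Invert each term: 5/(s - 6) ↔ 5e^(6t); 3/(s - 6)^2 ↔ 3t·e^(6t); 1/(s - 6)^3 ↔ (1/2)t^2·e^(6t).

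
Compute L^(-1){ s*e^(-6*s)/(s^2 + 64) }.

Heaviside(t - 6)*(cos(8*t - 48))

The factor e^(-6s) signals a time shift by c = 6 (second shifting theorem).
L{cos(8t)} = s/(s^2 + 64), so L^-1{s/(s^2 + 64)} = cos(8*t).
Hence the inverse is u(t - 6) times that function evaluated at t - 6.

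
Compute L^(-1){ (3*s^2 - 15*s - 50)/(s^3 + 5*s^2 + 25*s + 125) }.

Factor the denominator: s^3 + 5*s^2 + 25*s + 125 = (s + 5)*(s^2 + 25).
Partial fraction decomposition gives [2/(s + 5)] + [s/(s^2 + 25)] + [-20/(s^2 + 25)].
Invert each term: 2/(s + 5) ↔ 2e^(-5t); 1·s/(s^2 + 25) ↔ cos(5t); -4·5/(s^2 + 25) ↔ -4sin(5t).

-4*sin(5*t) + cos(5*t) + 2*exp(-5*t)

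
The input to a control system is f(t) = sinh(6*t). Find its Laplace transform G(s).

G(s) = 6/(s^2 - 36)

L{sinh(6t)} = 6/(s^2 - 36).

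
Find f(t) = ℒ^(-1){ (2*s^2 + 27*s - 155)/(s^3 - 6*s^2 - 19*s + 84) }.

Factor the denominator: s^3 - 6*s^2 - 19*s + 84 = (s - 7)*(s - 3)*(s + 4).
Partial fraction decomposition gives [-3/(s + 4)] + [2/(s - 3)] + [3/(s - 7)].
Invert each term: -3/(s + 4) ↔ -3e^(-4t); 2/(s - 3) ↔ 2e^(3t); 3/(s - 7) ↔ 3e^(7t).

f(t) = 3*exp(7*t) + 2*exp(3*t) - 3*exp(-4*t)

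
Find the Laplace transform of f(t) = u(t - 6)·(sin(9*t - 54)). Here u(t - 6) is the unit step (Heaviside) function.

9*exp(-6*s)/(s^2 + 81)

By the second shifting theorem, L{u(t - c)·g(t - c)} = e^(-cs)·H(s) with c = 6 and H(s) = L{g(t)}.
L{sin(9t)} = 9/(s^2 + 81).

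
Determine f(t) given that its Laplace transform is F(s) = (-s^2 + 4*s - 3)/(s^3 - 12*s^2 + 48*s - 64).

Factor the denominator: s^3 - 12*s^2 + 48*s - 64 = (s - 4)^3.
Partial fraction decomposition gives [-1/(s - 4)] + [-4/(s - 4)^2] + [-3/(s - 4)^3].
Invert each term: -1/(s - 4) ↔ -e^(4t); -4/(s - 4)^2 ↔ -4t·e^(4t); -3/(s - 4)^3 ↔ (-3/2)t^2·e^(4t).

f(t) = -3*t^2*exp(4*t)/2 - 4*t*exp(4*t) - exp(4*t)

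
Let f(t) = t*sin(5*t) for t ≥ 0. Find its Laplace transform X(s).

L{sin(5t)} = 5/(s^2 + 25).
Then apply L{t·g(t)} = -d/ds[G(s)] with G(s) = 5/(s^2 + 25):
differentiating 1 time and applying the sign gives 10*s/(s^2 + 25)^2.

X(s) = 10*s/(s^2 + 25)^2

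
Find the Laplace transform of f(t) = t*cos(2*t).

(s - 2)*(s + 2)/(s^2 + 4)^2

L{cos(2t)} = s/(s^2 + 4).
Then apply L{t·g(t)} = -d/ds[G(s)] with G(s) = s/(s^2 + 4):
differentiating 1 time and applying the sign gives (s - 2)*(s + 2)/(s^2 + 4)^2.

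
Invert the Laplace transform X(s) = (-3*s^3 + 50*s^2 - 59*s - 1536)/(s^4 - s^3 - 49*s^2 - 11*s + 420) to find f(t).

Factor the denominator: s^4 - s^3 - 49*s^2 - 11*s + 420 = (s - 7)*(s - 3)*(s + 4)*(s + 5).
Partial fraction decomposition gives [-4/(s + 4)] + [-4/(s + 5)] + [-1/(s - 7)] + [6/(s - 3)].
Invert each term: -4/(s + 4) ↔ -4e^(-4t); -4/(s + 5) ↔ -4e^(-5t); -1/(s - 7) ↔ -e^(7t); 6/(s - 3) ↔ 6e^(3t).

f(t) = -exp(7*t) + 6*exp(3*t) - 4*exp(-4*t) - 4*exp(-5*t)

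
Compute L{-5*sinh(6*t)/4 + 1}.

Apply the Laplace transform termwise.
(-5/4)·[L{sinh(6t)} = 6/(s^2 - 36)]; L{1} = 1/s.

-15/(2*(s^2 - 36)) + 1/s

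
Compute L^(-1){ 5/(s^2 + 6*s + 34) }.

exp(-3*t)*sin(5*t)

Rewrite the denominator: s^2 + 6*s + 34 = (s + 3)^2 + 25.
The form in (s + 3) signals a first-shifting-theorem factor e^(-3t).
Since L{sin(5t)} = 5/(s^2 + 25), the inverse is e^(-3*t)*sin(5*t).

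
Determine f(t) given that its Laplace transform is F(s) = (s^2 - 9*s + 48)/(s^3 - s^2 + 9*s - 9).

f(t) = 4*exp(t) - 4*sin(3*t) - 3*cos(3*t)

Factor the denominator: s^3 - s^2 + 9*s - 9 = (s - 1)*(s^2 + 9).
Partial fraction decomposition gives [4/(s - 1)] + [-3*s/(s^2 + 9)] + [-12/(s^2 + 9)].
Invert each term: 4/(s - 1) ↔ 4e^(t); -3·s/(s^2 + 9) ↔ -3cos(3t); -4·3/(s^2 + 9) ↔ -4sin(3t).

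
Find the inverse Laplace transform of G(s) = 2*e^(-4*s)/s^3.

The factor e^(-4s) signals a time shift by c = 4 (second shifting theorem).
L{t^2} = 2!/s^3 = 2/s^3, so L^-1{2/s^3} = t^2.
Hence the inverse is u(t - 4) times that function evaluated at t - 4.

Heaviside(t - 4)*((t - 4)^2)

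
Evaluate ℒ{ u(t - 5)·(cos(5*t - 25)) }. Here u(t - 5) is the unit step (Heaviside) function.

By the second shifting theorem, L{u(t - c)·g(t - c)} = e^(-cs)·G(s) with c = 5 and G(s) = L{g(t)}.
L{cos(5t)} = s/(s^2 + 25).

s*exp(-5*s)/(s^2 + 25)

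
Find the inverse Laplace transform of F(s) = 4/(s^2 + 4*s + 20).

Rewrite the denominator: s^2 + 4*s + 20 = (s + 2)^2 + 16.
The form in (s + 2) signals a first-shifting-theorem factor e^(-2t).
Since L{sin(4t)} = 4/(s^2 + 16), the inverse is e^(-2*t)*sin(4*t).

exp(-2*t)*sin(4*t)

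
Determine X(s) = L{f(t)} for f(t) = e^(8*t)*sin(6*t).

L{sin(6t)} = 6/(s^2 + 36).
By the first shifting theorem, multiplying by e^(8t) replaces s with s - 8.

X(s) = 6/((s - 8)^2 + 36)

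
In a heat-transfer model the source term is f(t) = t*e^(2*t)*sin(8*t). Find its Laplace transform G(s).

L{sin(8t)} = 8/(s^2 + 64).
Multiplying by e^(2t) shifts s → s - 2, so L{e^(2*t)*sin(8*t)} = 8/((s - 2)^2 + 64).
Then apply L{t·g(t)} = -d/ds[H(s)] with H(s) = 8/((s - 2)^2 + 64):
differentiating 1 time and applying the sign gives 16*(s - 2)/(s^2 - 4*s + 68)^2.

G(s) = 16*(s - 2)/(s^2 - 4*s + 68)^2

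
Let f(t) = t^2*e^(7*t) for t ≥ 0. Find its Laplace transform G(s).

L{e^(7t)} = 1/(s - 7).
Then apply L{t^2·g(t)} = (-1)^2 d^2/ds^2[H(s)] with H(s) = 1/(s - 7):
differentiating 2 times and applying the sign gives 2/(s - 7)^3.

G(s) = 2/(s - 7)^3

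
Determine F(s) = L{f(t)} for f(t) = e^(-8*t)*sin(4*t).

L{sin(4t)} = 4/(s^2 + 16).
By the first shifting theorem, multiplying by e^(-8t) replaces s with s + 8.

F(s) = 4/((s + 8)^2 + 16)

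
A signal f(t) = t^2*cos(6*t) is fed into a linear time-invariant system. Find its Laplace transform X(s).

X(s) = 2*s*(s^2 - 108)/(s^2 + 36)^3

L{cos(6t)} = s/(s^2 + 36).
Then apply L{t^2·g(t)} = (-1)^2 d^2/ds^2[G(s)] with G(s) = s/(s^2 + 36):
differentiating 2 times and applying the sign gives 2*s*(s^2 - 108)/(s^2 + 36)^3.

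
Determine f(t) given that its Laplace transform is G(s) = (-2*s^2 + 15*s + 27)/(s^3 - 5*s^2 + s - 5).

Factor the denominator: s^3 - 5*s^2 + s - 5 = (s - 5)*(s^2 + 1).
Partial fraction decomposition gives [2/(s - 5)] + [-4*s/(s^2 + 1)] + [-5/(s^2 + 1)].
Invert each term: 2/(s - 5) ↔ 2e^(5t); -4·s/(s^2 + 1) ↔ -4cos(t); -5·1/(s^2 + 1) ↔ -5sin(t).

f(t) = 2*exp(5*t) - 5*sin(t) - 4*cos(t)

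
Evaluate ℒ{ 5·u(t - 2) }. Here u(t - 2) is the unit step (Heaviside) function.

By the second shifting theorem, L{u(t - c)·g(t - c)} = e^(-cs)·H(s) with c = 2 and H(s) = L{g(t)}.
L{5} = 5/s.

5*exp(-2*s)/s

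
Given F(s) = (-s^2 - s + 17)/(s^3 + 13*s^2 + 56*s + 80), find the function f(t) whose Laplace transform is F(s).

f(t) = 5*t*exp(-4*t) + 2*exp(-4*t) - 3*exp(-5*t)

Factor the denominator: s^3 + 13*s^2 + 56*s + 80 = (s + 4)^2*(s + 5).
Partial fraction decomposition gives [2/(s + 4)] + [5/(s + 4)^2] + [-3/(s + 5)].
Invert each term: 2/(s + 4) ↔ 2e^(-4t); 5/(s + 4)^2 ↔ 5t·e^(-4t); -3/(s + 5) ↔ -3e^(-5t).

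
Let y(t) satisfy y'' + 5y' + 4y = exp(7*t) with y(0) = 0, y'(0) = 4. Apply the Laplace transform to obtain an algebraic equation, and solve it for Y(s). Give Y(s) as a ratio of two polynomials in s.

Y(s) = (4*s - 27)/(s^3 - 2*s^2 - 31*s - 28)

Take the Laplace transform of both sides.
The derivative rules (L{y''} = s^2 Y - s·y(0) - y'(0) and L{y'} = sY - y(0), with y(0) = 0, y'(0) = 4) turn the left side into (s^2 + 5*s + 4)Y - (4).
The right side is L{exp(7*t)} = 1/(s - 7).
So (s^2 + 5*s + 4)Y = 1/(s - 7) + (4).
Divide through and combine into a single rational function.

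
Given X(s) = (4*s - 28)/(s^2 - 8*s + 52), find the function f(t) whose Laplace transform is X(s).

Complete the square in the denominator: s^2 - 8*s + 52 = (s - 4)^2 + 6^2.
Split the numerator to match: 4*s - 28 = 4·(s - 4) - 2·6.
Invert each term: 4·(s - 4)/((s - 4)^2 + 36) ↔ 4e^(4t)cos(6t); -2·6/((s - 4)^2 + 36) ↔ -2e^(4t)sin(6t).

f(t) = -2*exp(4*t)*sin(6*t) + 4*exp(4*t)*cos(6*t)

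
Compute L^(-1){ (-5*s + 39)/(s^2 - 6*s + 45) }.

Complete the square in the denominator: s^2 - 6*s + 45 = (s - 3)^2 + 6^2.
Split the numerator to match: -5*s + 39 = -5·(s - 3) + 4·6.
Invert each term: -5·(s - 3)/((s - 3)^2 + 36) ↔ -5e^(3t)cos(6t); 4·6/((s - 3)^2 + 36) ↔ 4e^(3t)sin(6t).

4*exp(3*t)*sin(6*t) - 5*exp(3*t)*cos(6*t)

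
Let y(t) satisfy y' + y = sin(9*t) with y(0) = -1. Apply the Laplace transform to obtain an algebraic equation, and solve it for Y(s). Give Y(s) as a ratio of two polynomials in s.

Y(s) = (-s^2 - 72)/(s^3 + s^2 + 81*s + 81)

Transform both sides with L{·}.
The derivative rules (L{y'} = sY - y(0) = sY - (-1)) turn the left side into (s + 1)Y - (-1).
The right side is L{sin(9*t)} = 9/(s^2 + 81).
So (s + 1)Y = 9/(s^2 + 81) + (-1).
Solve for Y(s) and write it as one ratio of polynomials.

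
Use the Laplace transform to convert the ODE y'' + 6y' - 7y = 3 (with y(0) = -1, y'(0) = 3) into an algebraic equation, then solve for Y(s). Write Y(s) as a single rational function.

Take the Laplace transform of both sides.
The derivative rules (L{y''} = s^2 Y - s·y(0) - y'(0) and L{y'} = sY - y(0), with y(0) = -1, y'(0) = 3) turn the left side into (s^2 + 6*s - 7)Y - (-s - 3).
The right side is L{3} = 3/s.
So (s^2 + 6*s - 7)Y = 3/s + (-s - 3).
Isolate Y and clear denominators.

Y(s) = (-s^2 - 3*s + 3)/(s^3 + 6*s^2 - 7*s)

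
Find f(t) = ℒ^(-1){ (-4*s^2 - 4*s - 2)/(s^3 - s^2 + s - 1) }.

Factor the denominator: s^3 - s^2 + s - 1 = (s - 1)*(s^2 + 1).
Partial fraction decomposition gives [-5/(s - 1)] + [s/(s^2 + 1)] + [-3/(s^2 + 1)].
Invert each term: -5/(s - 1) ↔ -5e^(t); 1·s/(s^2 + 1) ↔ cos(t); -3·1/(s^2 + 1) ↔ -3sin(t).

f(t) = -5*exp(t) - 3*sin(t) + cos(t)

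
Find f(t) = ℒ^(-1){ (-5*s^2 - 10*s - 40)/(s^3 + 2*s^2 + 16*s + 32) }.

Factor the denominator: s^3 + 2*s^2 + 16*s + 32 = (s + 2)*(s^2 + 16).
Partial fraction decomposition gives [-2/(s + 2)] + [-3*s/(s^2 + 16)] + [-4/(s^2 + 16)].
Invert each term: -2/(s + 2) ↔ -2e^(-2t); -3·s/(s^2 + 16) ↔ -3cos(4t); -1·4/(s^2 + 16) ↔ -sin(4t).

f(t) = -sin(4*t) - 3*cos(4*t) - 2*exp(-2*t)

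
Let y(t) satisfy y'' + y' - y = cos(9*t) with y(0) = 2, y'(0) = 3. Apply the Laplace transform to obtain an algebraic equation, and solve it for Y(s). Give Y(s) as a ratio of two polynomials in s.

Y(s) = (2*s^3 + 5*s^2 + 163*s + 405)/(s^4 + s^3 + 80*s^2 + 81*s - 81)

Laplace-transform each side.
The derivative rules (L{y''} = s^2 Y - s·y(0) - y'(0) and L{y'} = sY - y(0), with y(0) = 2, y'(0) = 3) turn the left side into (s^2 + s - 1)Y - (2*s + 5).
The right side is L{cos(9*t)} = s/(s^2 + 81).
So (s^2 + s - 1)Y = s/(s^2 + 81) + (2*s + 5).
Isolate Y and clear denominators.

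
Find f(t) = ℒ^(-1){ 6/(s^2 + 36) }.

f(t) = sin(6*t)

Since L{sin(6t)} = 6/(s^2 + 36), the inverse is sin(6*t).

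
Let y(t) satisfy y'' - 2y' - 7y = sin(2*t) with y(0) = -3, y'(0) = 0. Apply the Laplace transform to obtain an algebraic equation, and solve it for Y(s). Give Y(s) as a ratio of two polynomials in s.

Y(s) = (-3*s^3 + 6*s^2 - 12*s + 26)/(s^4 - 2*s^3 - 3*s^2 - 8*s - 28)

Apply the Laplace transform to the equation.
Using L{y''} = s^2 Y - s·y(0) - y'(0) and L{y'} = sY - y(0), with y(0) = -3, y'(0) = 0, the left side becomes (s^2 - 2*s - 7)Y - (-3*s + 6).
The right side is L{sin(2*t)} = 2/(s^2 + 4).
So (s^2 - 2*s - 7)Y = 2/(s^2 + 4) + (-3*s + 6).
Solve for Y(s) and write it as one ratio of polynomials.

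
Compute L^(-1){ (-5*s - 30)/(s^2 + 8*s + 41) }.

Complete the square in the denominator: s^2 + 8*s + 41 = (s + 4)^2 + 5^2.
Split the numerator to match: -5*s - 30 = -5·(s + 4) - 2·5.
Invert each term: -5·(s + 4)/((s + 4)^2 + 25) ↔ -5e^(-4t)cos(5t); -2·5/((s + 4)^2 + 25) ↔ -2e^(-4t)sin(5t).

-2*exp(-4*t)*sin(5*t) - 5*exp(-4*t)*cos(5*t)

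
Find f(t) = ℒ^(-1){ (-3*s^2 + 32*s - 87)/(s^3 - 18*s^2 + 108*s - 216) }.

f(t) = -3*t^2*exp(6*t)/2 - 4*t*exp(6*t) - 3*exp(6*t)

Factor the denominator: s^3 - 18*s^2 + 108*s - 216 = (s - 6)^3.
Partial fraction decomposition gives [-3/(s - 6)] + [-4/(s - 6)^2] + [-3/(s - 6)^3].
Invert each term: -3/(s - 6) ↔ -3e^(6t); -4/(s - 6)^2 ↔ -4t·e^(6t); -3/(s - 6)^3 ↔ (-3/2)t^2·e^(6t).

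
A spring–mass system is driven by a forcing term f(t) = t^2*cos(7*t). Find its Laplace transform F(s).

F(s) = 2*s*(s^2 - 147)/(s^2 + 49)^3

L{cos(7t)} = s/(s^2 + 49).
Then apply L{t^2·g(t)} = (-1)^2 d^2/ds^2[G(s)] with G(s) = s/(s^2 + 49):
differentiating 2 times and applying the sign gives 2*s*(s^2 - 147)/(s^2 + 49)^3.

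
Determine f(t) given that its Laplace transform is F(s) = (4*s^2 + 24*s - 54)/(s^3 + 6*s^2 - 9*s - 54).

f(t) = exp(3*t) + 5*exp(-3*t) - 2*exp(-6*t)

Factor the denominator: s^3 + 6*s^2 - 9*s - 54 = (s - 3)*(s + 3)*(s + 6).
Partial fraction decomposition gives [-2/(s + 6)] + [1/(s - 3)] + [5/(s + 3)].
Invert each term: -2/(s + 6) ↔ -2e^(-6t); 1/(s - 3) ↔ e^(3t); 5/(s + 3) ↔ 5e^(-3t).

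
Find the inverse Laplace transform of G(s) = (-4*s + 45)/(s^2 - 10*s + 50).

5*exp(5*t)*sin(5*t) - 4*exp(5*t)*cos(5*t)

Complete the square in the denominator: s^2 - 10*s + 50 = (s - 5)^2 + 5^2.
Split the numerator to match: -4*s + 45 = -4·(s - 5) + 5·5.
Invert each term: -4·(s - 5)/((s - 5)^2 + 25) ↔ -4e^(5t)cos(5t); 5·5/((s - 5)^2 + 25) ↔ 5e^(5t)sin(5t).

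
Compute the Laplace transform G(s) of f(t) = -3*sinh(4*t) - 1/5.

The transform is linear, so treat each term independently.
(-3)·[L{sinh(4t)} = 4/(s^2 - 16)]; L{-1/5} = (-1/5)/s.

G(s) = -12/(s^2 - 16) - 1/(5*s)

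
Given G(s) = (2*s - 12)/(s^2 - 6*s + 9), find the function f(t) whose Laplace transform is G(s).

Factor the denominator: s^2 - 6*s + 9 = (s - 3)^2.
Partial fraction decomposition gives [2/(s - 3)] + [-6/(s - 3)^2].
Invert each term: 2/(s - 3) ↔ 2e^(3t); -6/(s - 3)^2 ↔ -6t·e^(3t).

f(t) = -6*t*exp(3*t) + 2*exp(3*t)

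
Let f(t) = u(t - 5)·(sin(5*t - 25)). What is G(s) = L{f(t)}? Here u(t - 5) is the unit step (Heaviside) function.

By the second shifting theorem, L{u(t - c)·g(t - c)} = e^(-cs)·H(s) with c = 5 and H(s) = L{g(t)}.
L{sin(5t)} = 5/(s^2 + 25).

G(s) = 5*exp(-5*s)/(s^2 + 25)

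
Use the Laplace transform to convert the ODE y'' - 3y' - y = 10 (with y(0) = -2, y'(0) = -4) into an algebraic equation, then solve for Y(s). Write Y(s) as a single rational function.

Apply the Laplace transform to the equation.
The derivative rules (L{y''} = s^2 Y - s·y(0) - y'(0) and L{y'} = sY - y(0), with y(0) = -2, y'(0) = -4) turn the left side into (s^2 - 3*s - 1)Y - (-2*s + 2).
The right side is L{10} = 10/s.
So (s^2 - 3*s - 1)Y = 10/s + (-2*s + 2).
Solve for Y(s) and write it as one ratio of polynomials.

Y(s) = (-2*s^2 + 2*s + 10)/(s^3 - 3*s^2 - s)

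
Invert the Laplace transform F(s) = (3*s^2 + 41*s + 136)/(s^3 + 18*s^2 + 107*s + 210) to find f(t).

f(t) = 3*exp(-5*t) + 2*exp(-6*t) - 2*exp(-7*t)

Factor the denominator: s^3 + 18*s^2 + 107*s + 210 = (s + 5)*(s + 6)*(s + 7).
Partial fraction decomposition gives [2/(s + 6)] + [3/(s + 5)] + [-2/(s + 7)].
Invert each term: 2/(s + 6) ↔ 2e^(-6t); 3/(s + 5) ↔ 3e^(-5t); -2/(s + 7) ↔ -2e^(-7t).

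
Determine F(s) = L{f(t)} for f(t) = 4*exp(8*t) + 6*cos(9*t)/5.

F(s) = 6*s/(5*(s^2 + 81)) + 4/(s - 8)

The transform is linear, so treat each term independently.
(4)·[L{e^(8t)} = 1/(s - 8)]; (6/5)·[L{cos(9t)} = s/(s^2 + 81)].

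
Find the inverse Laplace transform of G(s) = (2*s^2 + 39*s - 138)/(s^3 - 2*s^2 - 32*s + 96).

Factor the denominator: s^3 - 2*s^2 - 32*s + 96 = (s - 4)^2*(s + 6).
Partial fraction decomposition gives [5/(s - 4)] + [5/(s - 4)^2] + [-3/(s + 6)].
Invert each term: 5/(s - 4) ↔ 5e^(4t); 5/(s - 4)^2 ↔ 5t·e^(4t); -3/(s + 6) ↔ -3e^(-6t).

5*t*exp(4*t) + 5*exp(4*t) - 3*exp(-6*t)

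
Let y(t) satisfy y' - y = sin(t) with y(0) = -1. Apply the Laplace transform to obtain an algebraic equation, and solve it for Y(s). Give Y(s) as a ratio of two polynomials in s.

Apply the Laplace transform to the equation.
Using L{y'} = sY - y(0) = sY - (-1), the left side becomes (s - 1)Y - (-1).
The right side is L{sin(t)} = 1/(s^2 + 1).
So (s - 1)Y = 1/(s^2 + 1) + (-1).
Isolate Y and clear denominators.

Y(s) = -s^2/(s^3 - s^2 + s - 1)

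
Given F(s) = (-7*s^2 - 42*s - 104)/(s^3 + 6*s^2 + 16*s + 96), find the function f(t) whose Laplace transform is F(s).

f(t) = -3*sin(4*t) - 5*cos(4*t) - 2*exp(-6*t)

Factor the denominator: s^3 + 6*s^2 + 16*s + 96 = (s + 6)*(s^2 + 16).
Partial fraction decomposition gives [-2/(s + 6)] + [-5*s/(s^2 + 16)] + [-12/(s^2 + 16)].
Invert each term: -2/(s + 6) ↔ -2e^(-6t); -5·s/(s^2 + 16) ↔ -5cos(4t); -3·4/(s^2 + 16) ↔ -3sin(4t).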